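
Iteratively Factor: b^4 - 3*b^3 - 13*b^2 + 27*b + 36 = (b + 3)*(b^3 - 6*b^2 + 5*b + 12) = (b - 4)*(b + 3)*(b^2 - 2*b - 3) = (b - 4)*(b - 3)*(b + 3)*(b + 1)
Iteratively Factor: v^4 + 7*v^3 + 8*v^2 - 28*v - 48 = (v + 4)*(v^3 + 3*v^2 - 4*v - 12) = (v + 3)*(v + 4)*(v^2 - 4) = (v + 2)*(v + 3)*(v + 4)*(v - 2)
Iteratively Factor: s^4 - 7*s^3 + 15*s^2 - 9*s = (s)*(s^3 - 7*s^2 + 15*s - 9) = s*(s - 3)*(s^2 - 4*s + 3) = s*(s - 3)^2*(s - 1)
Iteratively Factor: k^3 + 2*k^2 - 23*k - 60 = (k - 5)*(k^2 + 7*k + 12) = (k - 5)*(k + 3)*(k + 4)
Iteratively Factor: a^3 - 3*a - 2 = (a - 2)*(a^2 + 2*a + 1) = (a - 2)*(a + 1)*(a + 1)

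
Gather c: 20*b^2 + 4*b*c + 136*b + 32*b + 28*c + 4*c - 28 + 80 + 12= 20*b^2 + 168*b + c*(4*b + 32) + 64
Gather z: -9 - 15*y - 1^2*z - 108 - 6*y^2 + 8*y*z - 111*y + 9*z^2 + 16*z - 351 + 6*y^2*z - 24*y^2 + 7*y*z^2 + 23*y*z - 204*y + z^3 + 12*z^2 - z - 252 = -30*y^2 - 330*y + z^3 + z^2*(7*y + 21) + z*(6*y^2 + 31*y + 14) - 720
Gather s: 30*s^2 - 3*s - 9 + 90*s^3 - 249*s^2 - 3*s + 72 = 90*s^3 - 219*s^2 - 6*s + 63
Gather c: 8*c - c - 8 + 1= 7*c - 7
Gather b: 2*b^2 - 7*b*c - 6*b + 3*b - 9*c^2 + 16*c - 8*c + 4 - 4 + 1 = 2*b^2 + b*(-7*c - 3) - 9*c^2 + 8*c + 1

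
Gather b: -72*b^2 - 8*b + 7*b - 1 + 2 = -72*b^2 - b + 1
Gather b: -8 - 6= -14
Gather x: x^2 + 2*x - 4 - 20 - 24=x^2 + 2*x - 48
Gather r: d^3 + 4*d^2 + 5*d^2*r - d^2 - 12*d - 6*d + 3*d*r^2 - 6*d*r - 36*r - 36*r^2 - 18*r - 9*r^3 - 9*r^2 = d^3 + 3*d^2 - 18*d - 9*r^3 + r^2*(3*d - 45) + r*(5*d^2 - 6*d - 54)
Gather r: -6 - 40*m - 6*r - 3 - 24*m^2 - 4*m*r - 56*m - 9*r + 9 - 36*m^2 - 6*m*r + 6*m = -60*m^2 - 90*m + r*(-10*m - 15)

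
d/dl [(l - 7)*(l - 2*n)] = 2*l - 2*n - 7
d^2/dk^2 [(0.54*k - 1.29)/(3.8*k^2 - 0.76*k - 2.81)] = ((10.6248 - 12.312*k)*(-3.8*k^2 + 0.76*k + 2.81) - (0.54*k - 1.29)*(7.6*k - 0.76)*(15.2*k - 1.52))/(-3.8*k^2 + 0.76*k + 2.81)^3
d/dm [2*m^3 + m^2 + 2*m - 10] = 6*m^2 + 2*m + 2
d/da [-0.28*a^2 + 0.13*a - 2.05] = 0.13 - 0.56*a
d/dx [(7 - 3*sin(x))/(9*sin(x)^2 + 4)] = 3*(9*sin(x)^2 - 42*sin(x) - 4)*cos(x)/(9*sin(x)^2 + 4)^2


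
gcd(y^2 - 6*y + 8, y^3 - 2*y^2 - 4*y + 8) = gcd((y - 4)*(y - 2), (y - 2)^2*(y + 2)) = y - 2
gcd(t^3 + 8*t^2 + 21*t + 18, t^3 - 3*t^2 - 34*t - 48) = t^2 + 5*t + 6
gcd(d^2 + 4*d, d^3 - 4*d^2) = d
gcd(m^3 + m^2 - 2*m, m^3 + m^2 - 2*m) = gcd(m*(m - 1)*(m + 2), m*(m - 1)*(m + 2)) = m^3 + m^2 - 2*m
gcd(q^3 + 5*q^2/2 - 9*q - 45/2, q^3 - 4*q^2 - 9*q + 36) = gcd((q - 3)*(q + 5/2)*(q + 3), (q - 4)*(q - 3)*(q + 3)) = q^2 - 9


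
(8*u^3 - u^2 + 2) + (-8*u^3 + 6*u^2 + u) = 5*u^2 + u + 2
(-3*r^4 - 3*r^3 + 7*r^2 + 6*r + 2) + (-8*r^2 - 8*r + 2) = -3*r^4 - 3*r^3 - r^2 - 2*r + 4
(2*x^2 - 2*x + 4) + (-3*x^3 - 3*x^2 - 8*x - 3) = -3*x^3 - x^2 - 10*x + 1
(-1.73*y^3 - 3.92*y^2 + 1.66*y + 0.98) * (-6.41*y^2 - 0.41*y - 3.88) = 11.0893*y^5 + 25.8365*y^4 - 2.321*y^3 + 8.2472*y^2 - 6.8426*y - 3.8024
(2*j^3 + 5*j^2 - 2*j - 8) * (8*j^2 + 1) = 16*j^5 + 40*j^4 - 14*j^3 - 59*j^2 - 2*j - 8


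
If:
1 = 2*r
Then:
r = 1/2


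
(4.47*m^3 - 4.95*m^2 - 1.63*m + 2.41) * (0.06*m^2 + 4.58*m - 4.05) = 0.2682*m^5 + 20.1756*m^4 - 40.8723*m^3 + 12.7267*m^2 + 17.6393*m - 9.7605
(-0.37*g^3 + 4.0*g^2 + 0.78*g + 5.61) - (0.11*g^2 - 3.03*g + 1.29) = -0.37*g^3 + 3.89*g^2 + 3.81*g + 4.32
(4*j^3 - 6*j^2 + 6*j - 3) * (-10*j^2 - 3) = -40*j^5 + 60*j^4 - 72*j^3 + 48*j^2 - 18*j + 9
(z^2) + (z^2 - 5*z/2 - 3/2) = 2*z^2 - 5*z/2 - 3/2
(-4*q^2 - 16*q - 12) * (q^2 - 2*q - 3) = -4*q^4 - 8*q^3 + 32*q^2 + 72*q + 36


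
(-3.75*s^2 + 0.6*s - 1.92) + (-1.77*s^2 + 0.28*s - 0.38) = -5.52*s^2 + 0.88*s - 2.3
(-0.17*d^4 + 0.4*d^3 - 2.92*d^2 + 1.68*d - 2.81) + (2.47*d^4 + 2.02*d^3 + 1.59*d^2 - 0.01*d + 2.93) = 2.3*d^4 + 2.42*d^3 - 1.33*d^2 + 1.67*d + 0.12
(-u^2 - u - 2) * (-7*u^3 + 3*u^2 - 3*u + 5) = 7*u^5 + 4*u^4 + 14*u^3 - 8*u^2 + u - 10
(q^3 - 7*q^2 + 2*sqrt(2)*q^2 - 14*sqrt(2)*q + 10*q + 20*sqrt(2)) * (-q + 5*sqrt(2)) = -q^4 + 3*sqrt(2)*q^3 + 7*q^3 - 21*sqrt(2)*q^2 + 10*q^2 - 140*q + 30*sqrt(2)*q + 200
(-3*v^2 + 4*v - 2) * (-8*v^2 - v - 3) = 24*v^4 - 29*v^3 + 21*v^2 - 10*v + 6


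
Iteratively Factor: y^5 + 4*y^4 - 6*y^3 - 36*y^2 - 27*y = (y + 1)*(y^4 + 3*y^3 - 9*y^2 - 27*y) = (y + 1)*(y + 3)*(y^3 - 9*y) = (y + 1)*(y + 3)^2*(y^2 - 3*y) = y*(y + 1)*(y + 3)^2*(y - 3)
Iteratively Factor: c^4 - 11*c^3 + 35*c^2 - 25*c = (c - 5)*(c^3 - 6*c^2 + 5*c) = c*(c - 5)*(c^2 - 6*c + 5) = c*(c - 5)^2*(c - 1)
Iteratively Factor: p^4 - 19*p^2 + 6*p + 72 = (p - 3)*(p^3 + 3*p^2 - 10*p - 24) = (p - 3)^2*(p^2 + 6*p + 8) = (p - 3)^2*(p + 2)*(p + 4)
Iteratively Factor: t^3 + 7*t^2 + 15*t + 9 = (t + 1)*(t^2 + 6*t + 9) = (t + 1)*(t + 3)*(t + 3)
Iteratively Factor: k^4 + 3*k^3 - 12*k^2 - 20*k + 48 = (k - 2)*(k^3 + 5*k^2 - 2*k - 24) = (k - 2)*(k + 3)*(k^2 + 2*k - 8) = (k - 2)*(k + 3)*(k + 4)*(k - 2)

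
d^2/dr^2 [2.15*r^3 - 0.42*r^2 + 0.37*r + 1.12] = 12.9*r - 0.84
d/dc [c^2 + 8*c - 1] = 2*c + 8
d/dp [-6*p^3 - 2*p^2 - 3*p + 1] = -18*p^2 - 4*p - 3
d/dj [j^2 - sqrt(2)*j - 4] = 2*j - sqrt(2)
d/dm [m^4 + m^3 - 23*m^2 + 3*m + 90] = 4*m^3 + 3*m^2 - 46*m + 3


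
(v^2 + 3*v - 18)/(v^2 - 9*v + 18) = (v + 6)/(v - 6)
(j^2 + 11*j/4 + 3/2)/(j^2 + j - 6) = (j^2 + 11*j/4 + 3/2)/(j^2 + j - 6)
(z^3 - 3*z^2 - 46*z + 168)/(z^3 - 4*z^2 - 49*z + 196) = (z - 6)/(z - 7)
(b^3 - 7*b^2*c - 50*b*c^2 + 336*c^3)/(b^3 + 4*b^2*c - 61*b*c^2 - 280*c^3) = (b - 6*c)/(b + 5*c)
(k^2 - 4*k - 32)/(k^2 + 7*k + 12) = (k - 8)/(k + 3)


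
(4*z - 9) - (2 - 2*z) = 6*z - 11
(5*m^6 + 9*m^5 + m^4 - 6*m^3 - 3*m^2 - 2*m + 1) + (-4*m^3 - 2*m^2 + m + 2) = 5*m^6 + 9*m^5 + m^4 - 10*m^3 - 5*m^2 - m + 3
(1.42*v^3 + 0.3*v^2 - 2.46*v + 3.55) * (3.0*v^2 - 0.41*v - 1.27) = 4.26*v^5 + 0.3178*v^4 - 9.3064*v^3 + 11.2776*v^2 + 1.6687*v - 4.5085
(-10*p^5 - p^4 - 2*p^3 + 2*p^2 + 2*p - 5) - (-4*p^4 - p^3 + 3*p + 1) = -10*p^5 + 3*p^4 - p^3 + 2*p^2 - p - 6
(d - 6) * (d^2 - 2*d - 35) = d^3 - 8*d^2 - 23*d + 210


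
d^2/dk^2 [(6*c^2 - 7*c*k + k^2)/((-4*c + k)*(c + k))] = 4*c*(-89*c^3 + 69*c^2*k - 15*c*k^2 + 2*k^3)/(64*c^6 + 144*c^5*k + 60*c^4*k^2 - 45*c^3*k^3 - 15*c^2*k^4 + 9*c*k^5 - k^6)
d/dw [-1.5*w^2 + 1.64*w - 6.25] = 1.64 - 3.0*w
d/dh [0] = 0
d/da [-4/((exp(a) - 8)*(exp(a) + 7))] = (8*exp(a) - 4)*exp(a)/((exp(a) - 8)^2*(exp(a) + 7)^2)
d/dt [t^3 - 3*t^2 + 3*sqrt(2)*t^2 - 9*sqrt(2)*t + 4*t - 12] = 3*t^2 - 6*t + 6*sqrt(2)*t - 9*sqrt(2) + 4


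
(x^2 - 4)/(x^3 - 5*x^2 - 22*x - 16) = (x - 2)/(x^2 - 7*x - 8)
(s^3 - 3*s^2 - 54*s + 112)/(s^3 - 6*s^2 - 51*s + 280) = (s - 2)/(s - 5)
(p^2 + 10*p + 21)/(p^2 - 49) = (p + 3)/(p - 7)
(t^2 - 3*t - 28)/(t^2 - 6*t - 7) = (t + 4)/(t + 1)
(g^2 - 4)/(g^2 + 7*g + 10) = (g - 2)/(g + 5)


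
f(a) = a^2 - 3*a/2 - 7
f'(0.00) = -1.50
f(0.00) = -7.00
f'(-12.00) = -25.50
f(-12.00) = 155.00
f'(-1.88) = -5.26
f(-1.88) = -0.65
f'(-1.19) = -3.88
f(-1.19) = -3.80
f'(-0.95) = -3.40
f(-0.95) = -4.67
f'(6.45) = 11.40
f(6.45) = 24.93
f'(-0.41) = -2.32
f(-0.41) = -6.22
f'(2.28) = 3.06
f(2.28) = -5.22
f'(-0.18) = -1.86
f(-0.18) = -6.70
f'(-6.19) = -13.88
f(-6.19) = 40.60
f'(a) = 2*a - 3/2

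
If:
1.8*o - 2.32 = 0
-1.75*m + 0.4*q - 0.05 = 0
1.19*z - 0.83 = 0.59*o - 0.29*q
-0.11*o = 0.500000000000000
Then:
No Solution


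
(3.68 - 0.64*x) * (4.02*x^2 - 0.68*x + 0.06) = -2.5728*x^3 + 15.2288*x^2 - 2.5408*x + 0.2208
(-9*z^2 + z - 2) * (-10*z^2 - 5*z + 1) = 90*z^4 + 35*z^3 + 6*z^2 + 11*z - 2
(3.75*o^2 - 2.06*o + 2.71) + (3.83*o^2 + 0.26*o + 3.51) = 7.58*o^2 - 1.8*o + 6.22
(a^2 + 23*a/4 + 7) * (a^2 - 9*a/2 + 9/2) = a^4 + 5*a^3/4 - 115*a^2/8 - 45*a/8 + 63/2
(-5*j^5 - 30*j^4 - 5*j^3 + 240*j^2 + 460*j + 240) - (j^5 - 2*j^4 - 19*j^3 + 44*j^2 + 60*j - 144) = -6*j^5 - 28*j^4 + 14*j^3 + 196*j^2 + 400*j + 384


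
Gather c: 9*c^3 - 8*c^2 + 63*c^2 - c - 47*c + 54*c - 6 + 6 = 9*c^3 + 55*c^2 + 6*c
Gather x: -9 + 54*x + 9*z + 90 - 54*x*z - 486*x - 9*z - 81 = x*(-54*z - 432)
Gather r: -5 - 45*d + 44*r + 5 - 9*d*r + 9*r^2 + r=-45*d + 9*r^2 + r*(45 - 9*d)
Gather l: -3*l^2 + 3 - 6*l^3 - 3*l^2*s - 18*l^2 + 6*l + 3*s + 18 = -6*l^3 + l^2*(-3*s - 21) + 6*l + 3*s + 21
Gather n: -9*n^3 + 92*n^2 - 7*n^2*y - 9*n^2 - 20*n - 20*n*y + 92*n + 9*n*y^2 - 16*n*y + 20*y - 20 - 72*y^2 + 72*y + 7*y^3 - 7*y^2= -9*n^3 + n^2*(83 - 7*y) + n*(9*y^2 - 36*y + 72) + 7*y^3 - 79*y^2 + 92*y - 20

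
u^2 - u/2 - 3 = (u - 2)*(u + 3/2)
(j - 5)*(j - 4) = j^2 - 9*j + 20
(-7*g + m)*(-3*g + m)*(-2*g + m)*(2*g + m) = -84*g^4 + 40*g^3*m + 17*g^2*m^2 - 10*g*m^3 + m^4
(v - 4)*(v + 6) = v^2 + 2*v - 24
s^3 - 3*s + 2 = (s - 1)^2*(s + 2)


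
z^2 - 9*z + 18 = (z - 6)*(z - 3)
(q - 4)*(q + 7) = q^2 + 3*q - 28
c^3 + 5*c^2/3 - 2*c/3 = c*(c - 1/3)*(c + 2)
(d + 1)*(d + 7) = d^2 + 8*d + 7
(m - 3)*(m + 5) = m^2 + 2*m - 15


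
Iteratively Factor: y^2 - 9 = (y + 3)*(y - 3)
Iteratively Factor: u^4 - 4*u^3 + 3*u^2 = (u)*(u^3 - 4*u^2 + 3*u) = u*(u - 3)*(u^2 - u) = u^2*(u - 3)*(u - 1)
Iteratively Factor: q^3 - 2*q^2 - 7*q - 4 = (q + 1)*(q^2 - 3*q - 4) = (q + 1)^2*(q - 4)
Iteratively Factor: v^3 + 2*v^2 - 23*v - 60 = (v - 5)*(v^2 + 7*v + 12) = (v - 5)*(v + 3)*(v + 4)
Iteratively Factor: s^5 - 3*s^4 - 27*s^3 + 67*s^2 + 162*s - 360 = (s - 2)*(s^4 - s^3 - 29*s^2 + 9*s + 180) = (s - 2)*(s + 4)*(s^3 - 5*s^2 - 9*s + 45) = (s - 2)*(s + 3)*(s + 4)*(s^2 - 8*s + 15) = (s - 5)*(s - 2)*(s + 3)*(s + 4)*(s - 3)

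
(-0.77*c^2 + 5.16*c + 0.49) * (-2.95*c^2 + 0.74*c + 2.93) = 2.2715*c^4 - 15.7918*c^3 + 0.1168*c^2 + 15.4814*c + 1.4357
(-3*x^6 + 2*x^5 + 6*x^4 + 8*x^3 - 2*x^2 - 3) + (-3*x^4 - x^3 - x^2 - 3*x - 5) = -3*x^6 + 2*x^5 + 3*x^4 + 7*x^3 - 3*x^2 - 3*x - 8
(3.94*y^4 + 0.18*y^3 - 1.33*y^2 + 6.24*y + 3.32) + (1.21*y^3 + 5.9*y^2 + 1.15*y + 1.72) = 3.94*y^4 + 1.39*y^3 + 4.57*y^2 + 7.39*y + 5.04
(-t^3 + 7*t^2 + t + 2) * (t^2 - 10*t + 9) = -t^5 + 17*t^4 - 78*t^3 + 55*t^2 - 11*t + 18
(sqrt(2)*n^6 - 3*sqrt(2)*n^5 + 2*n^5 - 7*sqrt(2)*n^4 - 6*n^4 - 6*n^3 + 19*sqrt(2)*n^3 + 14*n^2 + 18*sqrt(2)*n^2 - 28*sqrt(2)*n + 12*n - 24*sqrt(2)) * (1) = sqrt(2)*n^6 - 3*sqrt(2)*n^5 + 2*n^5 - 7*sqrt(2)*n^4 - 6*n^4 - 6*n^3 + 19*sqrt(2)*n^3 + 14*n^2 + 18*sqrt(2)*n^2 - 28*sqrt(2)*n + 12*n - 24*sqrt(2)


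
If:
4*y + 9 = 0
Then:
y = -9/4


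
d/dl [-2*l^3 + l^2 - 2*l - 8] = -6*l^2 + 2*l - 2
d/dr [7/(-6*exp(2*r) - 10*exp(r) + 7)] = (84*exp(r) + 70)*exp(r)/(6*exp(2*r) + 10*exp(r) - 7)^2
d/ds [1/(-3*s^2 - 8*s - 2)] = 2*(3*s + 4)/(3*s^2 + 8*s + 2)^2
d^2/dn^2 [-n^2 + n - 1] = -2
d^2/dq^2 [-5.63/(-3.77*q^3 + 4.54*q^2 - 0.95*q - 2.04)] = ((51.1204 - 127.3506*q)*(3.77*q^3 - 4.54*q^2 + 0.95*q + 2.04) + 5.63*(11.31*q^2 - 9.08*q + 0.95)*(22.62*q^2 - 18.16*q + 1.9))/(3.77*q^3 - 4.54*q^2 + 0.95*q + 2.04)^3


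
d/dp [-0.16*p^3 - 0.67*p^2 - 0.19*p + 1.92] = -0.48*p^2 - 1.34*p - 0.19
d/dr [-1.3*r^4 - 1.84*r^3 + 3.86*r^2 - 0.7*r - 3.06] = -5.2*r^3 - 5.52*r^2 + 7.72*r - 0.7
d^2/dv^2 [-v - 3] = 0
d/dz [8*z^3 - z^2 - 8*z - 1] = 24*z^2 - 2*z - 8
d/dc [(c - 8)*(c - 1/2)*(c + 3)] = 3*c^2 - 11*c - 43/2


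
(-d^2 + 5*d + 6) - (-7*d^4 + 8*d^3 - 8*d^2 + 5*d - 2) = 7*d^4 - 8*d^3 + 7*d^2 + 8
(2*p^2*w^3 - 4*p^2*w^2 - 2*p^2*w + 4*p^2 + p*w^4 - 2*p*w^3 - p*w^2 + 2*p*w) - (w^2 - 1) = 2*p^2*w^3 - 4*p^2*w^2 - 2*p^2*w + 4*p^2 + p*w^4 - 2*p*w^3 - p*w^2 + 2*p*w - w^2 + 1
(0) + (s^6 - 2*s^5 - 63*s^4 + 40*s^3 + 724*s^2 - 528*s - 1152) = s^6 - 2*s^5 - 63*s^4 + 40*s^3 + 724*s^2 - 528*s - 1152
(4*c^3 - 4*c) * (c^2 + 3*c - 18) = 4*c^5 + 12*c^4 - 76*c^3 - 12*c^2 + 72*c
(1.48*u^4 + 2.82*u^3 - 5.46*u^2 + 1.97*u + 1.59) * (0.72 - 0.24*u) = -0.3552*u^5 + 0.3888*u^4 + 3.3408*u^3 - 4.404*u^2 + 1.0368*u + 1.1448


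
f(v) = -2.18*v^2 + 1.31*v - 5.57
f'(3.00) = -11.77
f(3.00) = -21.26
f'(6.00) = -24.85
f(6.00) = -76.19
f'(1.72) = -6.19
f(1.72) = -9.77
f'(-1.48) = 7.76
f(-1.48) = -12.28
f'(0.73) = -1.87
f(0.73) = -5.78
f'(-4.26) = 19.88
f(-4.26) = -50.71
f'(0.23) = 0.31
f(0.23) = -5.38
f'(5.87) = -24.28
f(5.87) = -73.00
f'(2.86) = -11.16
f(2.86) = -19.65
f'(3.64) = -14.56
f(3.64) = -29.69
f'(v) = 1.31 - 4.36*v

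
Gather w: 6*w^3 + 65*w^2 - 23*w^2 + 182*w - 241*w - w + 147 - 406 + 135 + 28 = 6*w^3 + 42*w^2 - 60*w - 96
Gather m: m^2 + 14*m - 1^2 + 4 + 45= m^2 + 14*m + 48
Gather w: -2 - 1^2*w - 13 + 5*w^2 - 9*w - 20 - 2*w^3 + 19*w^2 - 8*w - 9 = -2*w^3 + 24*w^2 - 18*w - 44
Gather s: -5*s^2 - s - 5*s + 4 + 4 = -5*s^2 - 6*s + 8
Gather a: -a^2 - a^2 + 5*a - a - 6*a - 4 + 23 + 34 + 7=-2*a^2 - 2*a + 60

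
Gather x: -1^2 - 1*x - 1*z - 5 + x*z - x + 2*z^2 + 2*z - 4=x*(z - 2) + 2*z^2 + z - 10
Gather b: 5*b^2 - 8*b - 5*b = 5*b^2 - 13*b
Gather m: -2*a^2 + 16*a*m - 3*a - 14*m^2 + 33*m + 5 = -2*a^2 - 3*a - 14*m^2 + m*(16*a + 33) + 5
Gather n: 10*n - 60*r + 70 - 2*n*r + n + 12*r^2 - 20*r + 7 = n*(11 - 2*r) + 12*r^2 - 80*r + 77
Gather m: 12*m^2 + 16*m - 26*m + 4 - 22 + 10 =12*m^2 - 10*m - 8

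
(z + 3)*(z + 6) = z^2 + 9*z + 18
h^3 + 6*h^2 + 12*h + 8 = (h + 2)^3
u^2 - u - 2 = (u - 2)*(u + 1)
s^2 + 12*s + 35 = (s + 5)*(s + 7)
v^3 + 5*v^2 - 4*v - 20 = (v - 2)*(v + 2)*(v + 5)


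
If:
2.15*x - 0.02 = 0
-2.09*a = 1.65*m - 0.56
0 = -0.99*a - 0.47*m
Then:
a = -0.40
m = 0.85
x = 0.01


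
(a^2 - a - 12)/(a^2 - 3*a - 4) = (a + 3)/(a + 1)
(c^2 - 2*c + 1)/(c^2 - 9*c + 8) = (c - 1)/(c - 8)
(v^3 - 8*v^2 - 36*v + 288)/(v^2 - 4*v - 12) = (v^2 - 2*v - 48)/(v + 2)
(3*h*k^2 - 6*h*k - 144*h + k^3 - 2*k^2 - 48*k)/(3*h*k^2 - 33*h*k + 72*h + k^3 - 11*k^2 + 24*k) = (k + 6)/(k - 3)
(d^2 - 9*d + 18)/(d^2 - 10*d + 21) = (d - 6)/(d - 7)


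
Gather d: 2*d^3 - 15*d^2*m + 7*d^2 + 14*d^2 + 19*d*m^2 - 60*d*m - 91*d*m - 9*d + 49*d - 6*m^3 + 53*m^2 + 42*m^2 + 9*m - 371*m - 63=2*d^3 + d^2*(21 - 15*m) + d*(19*m^2 - 151*m + 40) - 6*m^3 + 95*m^2 - 362*m - 63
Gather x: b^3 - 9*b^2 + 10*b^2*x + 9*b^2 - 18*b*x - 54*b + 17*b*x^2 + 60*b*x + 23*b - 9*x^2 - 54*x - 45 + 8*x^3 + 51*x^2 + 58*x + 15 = b^3 - 31*b + 8*x^3 + x^2*(17*b + 42) + x*(10*b^2 + 42*b + 4) - 30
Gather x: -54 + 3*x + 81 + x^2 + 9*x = x^2 + 12*x + 27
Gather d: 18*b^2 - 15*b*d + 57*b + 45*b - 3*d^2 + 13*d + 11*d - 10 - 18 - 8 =18*b^2 + 102*b - 3*d^2 + d*(24 - 15*b) - 36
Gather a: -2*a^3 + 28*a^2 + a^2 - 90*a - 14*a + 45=-2*a^3 + 29*a^2 - 104*a + 45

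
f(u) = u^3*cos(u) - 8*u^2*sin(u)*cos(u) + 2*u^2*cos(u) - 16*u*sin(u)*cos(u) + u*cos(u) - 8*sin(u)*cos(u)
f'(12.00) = 1014.75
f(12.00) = 2323.51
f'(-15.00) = -2511.02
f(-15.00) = 1458.87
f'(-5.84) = 42.41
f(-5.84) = -196.19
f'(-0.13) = -3.55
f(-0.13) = 0.68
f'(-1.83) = 5.90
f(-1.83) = -1.04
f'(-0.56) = 2.18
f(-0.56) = 0.61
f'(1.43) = 33.42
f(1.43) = -5.38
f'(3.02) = -163.80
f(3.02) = -32.88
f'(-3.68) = -55.67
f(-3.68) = 47.99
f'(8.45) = -429.86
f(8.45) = -91.71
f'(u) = -u^3*sin(u) + 8*u^2*sin(u)^2 - 2*u^2*sin(u) - 8*u^2*cos(u)^2 + 3*u^2*cos(u) + 16*u*sin(u)^2 - 16*u*sin(u)*cos(u) - u*sin(u) - 16*u*cos(u)^2 + 4*u*cos(u) + 8*sin(u)^2 - 16*sin(u)*cos(u) - 8*cos(u)^2 + cos(u)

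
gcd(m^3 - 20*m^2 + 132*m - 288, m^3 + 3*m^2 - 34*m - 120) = m - 6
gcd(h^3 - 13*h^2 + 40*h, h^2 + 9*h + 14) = 1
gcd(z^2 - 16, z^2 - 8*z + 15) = 1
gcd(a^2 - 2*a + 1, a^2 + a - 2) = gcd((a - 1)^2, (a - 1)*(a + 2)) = a - 1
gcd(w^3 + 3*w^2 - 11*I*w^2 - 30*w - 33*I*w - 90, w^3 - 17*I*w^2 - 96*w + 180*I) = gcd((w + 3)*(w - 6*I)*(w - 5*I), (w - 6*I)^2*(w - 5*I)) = w^2 - 11*I*w - 30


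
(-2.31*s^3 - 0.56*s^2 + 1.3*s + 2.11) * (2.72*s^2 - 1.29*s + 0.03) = -6.2832*s^5 + 1.4567*s^4 + 4.1891*s^3 + 4.0454*s^2 - 2.6829*s + 0.0633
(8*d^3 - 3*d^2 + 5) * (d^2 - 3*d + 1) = 8*d^5 - 27*d^4 + 17*d^3 + 2*d^2 - 15*d + 5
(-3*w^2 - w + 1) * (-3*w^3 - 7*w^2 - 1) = 9*w^5 + 24*w^4 + 4*w^3 - 4*w^2 + w - 1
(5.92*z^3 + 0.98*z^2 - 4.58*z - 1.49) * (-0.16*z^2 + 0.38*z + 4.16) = -0.9472*z^5 + 2.0928*z^4 + 25.7324*z^3 + 2.5748*z^2 - 19.619*z - 6.1984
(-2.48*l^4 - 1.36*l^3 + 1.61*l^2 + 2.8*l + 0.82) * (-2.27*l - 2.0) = 5.6296*l^5 + 8.0472*l^4 - 0.9347*l^3 - 9.576*l^2 - 7.4614*l - 1.64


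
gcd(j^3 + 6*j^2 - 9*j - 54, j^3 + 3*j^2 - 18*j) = j^2 + 3*j - 18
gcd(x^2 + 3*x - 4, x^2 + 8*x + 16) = x + 4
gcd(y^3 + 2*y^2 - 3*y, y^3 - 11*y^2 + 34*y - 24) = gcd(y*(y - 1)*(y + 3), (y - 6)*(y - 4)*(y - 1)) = y - 1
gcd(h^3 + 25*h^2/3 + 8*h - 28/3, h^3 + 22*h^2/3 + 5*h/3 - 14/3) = h^2 + 19*h/3 - 14/3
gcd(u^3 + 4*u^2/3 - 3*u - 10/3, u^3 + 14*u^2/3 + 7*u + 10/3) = u^2 + 3*u + 2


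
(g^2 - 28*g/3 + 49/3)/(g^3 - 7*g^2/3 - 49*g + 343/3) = 1/(g + 7)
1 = 1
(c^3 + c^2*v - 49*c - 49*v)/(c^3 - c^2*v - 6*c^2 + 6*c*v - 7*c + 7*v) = (-c^2 - c*v - 7*c - 7*v)/(-c^2 + c*v - c + v)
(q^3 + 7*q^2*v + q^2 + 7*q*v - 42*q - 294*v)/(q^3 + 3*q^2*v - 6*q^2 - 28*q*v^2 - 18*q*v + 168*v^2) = (q + 7)/(q - 4*v)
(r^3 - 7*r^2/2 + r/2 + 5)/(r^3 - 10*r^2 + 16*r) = (2*r^2 - 3*r - 5)/(2*r*(r - 8))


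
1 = 1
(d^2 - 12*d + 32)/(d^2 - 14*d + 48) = (d - 4)/(d - 6)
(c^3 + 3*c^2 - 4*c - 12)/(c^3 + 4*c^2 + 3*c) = (c^2 - 4)/(c*(c + 1))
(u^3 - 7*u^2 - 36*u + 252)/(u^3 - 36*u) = (u - 7)/u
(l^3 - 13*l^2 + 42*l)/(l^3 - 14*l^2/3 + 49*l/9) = 9*(l^2 - 13*l + 42)/(9*l^2 - 42*l + 49)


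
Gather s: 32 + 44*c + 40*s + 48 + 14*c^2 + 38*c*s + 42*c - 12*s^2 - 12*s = 14*c^2 + 86*c - 12*s^2 + s*(38*c + 28) + 80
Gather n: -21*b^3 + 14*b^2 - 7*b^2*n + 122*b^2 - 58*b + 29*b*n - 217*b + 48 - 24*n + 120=-21*b^3 + 136*b^2 - 275*b + n*(-7*b^2 + 29*b - 24) + 168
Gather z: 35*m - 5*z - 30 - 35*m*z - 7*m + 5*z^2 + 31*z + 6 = 28*m + 5*z^2 + z*(26 - 35*m) - 24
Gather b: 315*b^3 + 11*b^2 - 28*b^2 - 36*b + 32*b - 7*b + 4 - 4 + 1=315*b^3 - 17*b^2 - 11*b + 1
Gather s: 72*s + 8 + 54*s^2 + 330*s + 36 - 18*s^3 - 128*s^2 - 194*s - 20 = -18*s^3 - 74*s^2 + 208*s + 24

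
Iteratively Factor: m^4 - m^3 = (m - 1)*(m^3) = m*(m - 1)*(m^2) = m^2*(m - 1)*(m)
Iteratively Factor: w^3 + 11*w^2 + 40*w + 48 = (w + 3)*(w^2 + 8*w + 16) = (w + 3)*(w + 4)*(w + 4)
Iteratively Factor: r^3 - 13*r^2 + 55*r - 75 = (r - 3)*(r^2 - 10*r + 25) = (r - 5)*(r - 3)*(r - 5)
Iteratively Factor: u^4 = (u)*(u^3) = u^2*(u^2) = u^3*(u)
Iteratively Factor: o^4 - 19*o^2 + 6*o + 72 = (o + 4)*(o^3 - 4*o^2 - 3*o + 18) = (o - 3)*(o + 4)*(o^2 - o - 6) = (o - 3)^2*(o + 4)*(o + 2)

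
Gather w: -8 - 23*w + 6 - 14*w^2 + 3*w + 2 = -14*w^2 - 20*w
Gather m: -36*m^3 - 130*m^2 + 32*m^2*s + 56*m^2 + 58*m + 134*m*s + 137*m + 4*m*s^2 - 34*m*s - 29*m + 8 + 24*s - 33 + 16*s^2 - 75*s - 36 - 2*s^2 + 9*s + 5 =-36*m^3 + m^2*(32*s - 74) + m*(4*s^2 + 100*s + 166) + 14*s^2 - 42*s - 56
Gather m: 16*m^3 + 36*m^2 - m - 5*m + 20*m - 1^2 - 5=16*m^3 + 36*m^2 + 14*m - 6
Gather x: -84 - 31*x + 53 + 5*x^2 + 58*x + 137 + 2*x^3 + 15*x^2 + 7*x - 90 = 2*x^3 + 20*x^2 + 34*x + 16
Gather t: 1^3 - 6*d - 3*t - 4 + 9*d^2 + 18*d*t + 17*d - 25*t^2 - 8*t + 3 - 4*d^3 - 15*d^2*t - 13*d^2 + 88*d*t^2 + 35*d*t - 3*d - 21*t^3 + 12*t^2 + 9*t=-4*d^3 - 4*d^2 + 8*d - 21*t^3 + t^2*(88*d - 13) + t*(-15*d^2 + 53*d - 2)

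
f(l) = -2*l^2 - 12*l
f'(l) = -4*l - 12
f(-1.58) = 13.97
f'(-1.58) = -5.68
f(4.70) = -100.58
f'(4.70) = -30.80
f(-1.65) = 14.36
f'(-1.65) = -5.40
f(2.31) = -38.39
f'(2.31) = -21.24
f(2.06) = -33.21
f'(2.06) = -20.24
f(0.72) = -9.68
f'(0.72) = -14.88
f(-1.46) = 13.26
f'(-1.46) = -6.16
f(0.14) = -1.72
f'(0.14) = -12.56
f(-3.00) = 18.00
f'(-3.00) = 0.00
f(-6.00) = 0.00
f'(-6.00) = 12.00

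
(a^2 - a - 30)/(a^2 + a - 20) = (a - 6)/(a - 4)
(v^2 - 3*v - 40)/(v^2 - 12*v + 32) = (v + 5)/(v - 4)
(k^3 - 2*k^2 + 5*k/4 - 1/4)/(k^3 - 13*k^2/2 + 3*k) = (2*k^2 - 3*k + 1)/(2*k*(k - 6))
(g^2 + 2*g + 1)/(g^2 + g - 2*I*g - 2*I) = (g + 1)/(g - 2*I)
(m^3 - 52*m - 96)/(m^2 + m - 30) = (m^2 - 6*m - 16)/(m - 5)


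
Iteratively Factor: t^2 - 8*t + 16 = (t - 4)*(t - 4)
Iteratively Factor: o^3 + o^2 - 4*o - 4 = (o + 1)*(o^2 - 4) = (o + 1)*(o + 2)*(o - 2)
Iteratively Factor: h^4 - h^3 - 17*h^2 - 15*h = (h - 5)*(h^3 + 4*h^2 + 3*h) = (h - 5)*(h + 1)*(h^2 + 3*h) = (h - 5)*(h + 1)*(h + 3)*(h)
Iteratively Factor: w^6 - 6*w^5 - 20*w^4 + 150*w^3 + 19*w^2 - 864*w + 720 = (w - 4)*(w^5 - 2*w^4 - 28*w^3 + 38*w^2 + 171*w - 180) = (w - 5)*(w - 4)*(w^4 + 3*w^3 - 13*w^2 - 27*w + 36) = (w - 5)*(w - 4)*(w - 1)*(w^3 + 4*w^2 - 9*w - 36) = (w - 5)*(w - 4)*(w - 1)*(w + 4)*(w^2 - 9) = (w - 5)*(w - 4)*(w - 1)*(w + 3)*(w + 4)*(w - 3)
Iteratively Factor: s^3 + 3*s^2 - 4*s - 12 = (s + 3)*(s^2 - 4) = (s - 2)*(s + 3)*(s + 2)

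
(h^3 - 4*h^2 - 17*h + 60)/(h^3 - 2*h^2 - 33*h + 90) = (h + 4)/(h + 6)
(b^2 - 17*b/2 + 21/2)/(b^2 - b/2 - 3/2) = (b - 7)/(b + 1)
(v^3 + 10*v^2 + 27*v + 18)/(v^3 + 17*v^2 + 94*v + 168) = (v^2 + 4*v + 3)/(v^2 + 11*v + 28)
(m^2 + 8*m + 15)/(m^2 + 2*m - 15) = (m + 3)/(m - 3)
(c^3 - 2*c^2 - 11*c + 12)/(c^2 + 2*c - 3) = c - 4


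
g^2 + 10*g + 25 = (g + 5)^2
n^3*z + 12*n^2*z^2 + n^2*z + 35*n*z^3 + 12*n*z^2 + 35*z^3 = (n + 5*z)*(n + 7*z)*(n*z + z)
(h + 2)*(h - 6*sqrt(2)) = h^2 - 6*sqrt(2)*h + 2*h - 12*sqrt(2)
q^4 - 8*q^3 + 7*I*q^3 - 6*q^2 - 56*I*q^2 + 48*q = q*(q - 8)*(q + I)*(q + 6*I)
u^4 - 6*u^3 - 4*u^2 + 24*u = u*(u - 6)*(u - 2)*(u + 2)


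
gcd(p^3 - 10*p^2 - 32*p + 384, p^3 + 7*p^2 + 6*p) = p + 6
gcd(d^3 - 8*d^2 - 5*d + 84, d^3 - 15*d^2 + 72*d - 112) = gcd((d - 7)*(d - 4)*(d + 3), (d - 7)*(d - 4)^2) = d^2 - 11*d + 28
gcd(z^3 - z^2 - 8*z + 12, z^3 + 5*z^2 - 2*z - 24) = z^2 + z - 6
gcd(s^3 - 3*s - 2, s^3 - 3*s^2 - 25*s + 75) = 1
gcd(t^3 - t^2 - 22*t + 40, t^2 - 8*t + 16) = t - 4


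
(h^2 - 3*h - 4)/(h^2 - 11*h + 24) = (h^2 - 3*h - 4)/(h^2 - 11*h + 24)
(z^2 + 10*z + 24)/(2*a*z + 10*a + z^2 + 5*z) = (z^2 + 10*z + 24)/(2*a*z + 10*a + z^2 + 5*z)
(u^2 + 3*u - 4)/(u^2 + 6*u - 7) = (u + 4)/(u + 7)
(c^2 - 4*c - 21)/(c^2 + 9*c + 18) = (c - 7)/(c + 6)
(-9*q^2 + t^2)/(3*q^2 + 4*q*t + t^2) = (-3*q + t)/(q + t)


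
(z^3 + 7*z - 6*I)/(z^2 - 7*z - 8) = (-z^3 - 7*z + 6*I)/(-z^2 + 7*z + 8)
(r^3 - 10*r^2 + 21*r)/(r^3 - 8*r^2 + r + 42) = r/(r + 2)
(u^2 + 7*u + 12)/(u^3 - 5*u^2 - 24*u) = (u + 4)/(u*(u - 8))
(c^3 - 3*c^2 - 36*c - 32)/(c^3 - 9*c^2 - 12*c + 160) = (c + 1)/(c - 5)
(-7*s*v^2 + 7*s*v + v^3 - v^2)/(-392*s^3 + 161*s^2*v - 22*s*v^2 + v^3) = v*(v - 1)/(56*s^2 - 15*s*v + v^2)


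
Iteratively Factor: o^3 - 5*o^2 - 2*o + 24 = (o + 2)*(o^2 - 7*o + 12) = (o - 4)*(o + 2)*(o - 3)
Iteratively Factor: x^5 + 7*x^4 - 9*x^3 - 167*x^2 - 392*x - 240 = (x - 5)*(x^4 + 12*x^3 + 51*x^2 + 88*x + 48) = (x - 5)*(x + 4)*(x^3 + 8*x^2 + 19*x + 12) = (x - 5)*(x + 1)*(x + 4)*(x^2 + 7*x + 12) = (x - 5)*(x + 1)*(x + 4)^2*(x + 3)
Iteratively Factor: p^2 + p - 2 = (p - 1)*(p + 2)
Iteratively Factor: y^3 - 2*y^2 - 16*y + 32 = (y - 2)*(y^2 - 16) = (y - 2)*(y + 4)*(y - 4)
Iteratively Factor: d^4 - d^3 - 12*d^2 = (d)*(d^3 - d^2 - 12*d) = d*(d - 4)*(d^2 + 3*d) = d*(d - 4)*(d + 3)*(d)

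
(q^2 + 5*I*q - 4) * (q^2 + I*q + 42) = q^4 + 6*I*q^3 + 33*q^2 + 206*I*q - 168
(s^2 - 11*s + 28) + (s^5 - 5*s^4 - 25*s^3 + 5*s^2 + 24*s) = s^5 - 5*s^4 - 25*s^3 + 6*s^2 + 13*s + 28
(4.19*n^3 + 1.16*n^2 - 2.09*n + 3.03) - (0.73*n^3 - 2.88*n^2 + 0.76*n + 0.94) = 3.46*n^3 + 4.04*n^2 - 2.85*n + 2.09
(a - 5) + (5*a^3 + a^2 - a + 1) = 5*a^3 + a^2 - 4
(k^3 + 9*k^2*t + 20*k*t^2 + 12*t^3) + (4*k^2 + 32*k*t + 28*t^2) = k^3 + 9*k^2*t + 4*k^2 + 20*k*t^2 + 32*k*t + 12*t^3 + 28*t^2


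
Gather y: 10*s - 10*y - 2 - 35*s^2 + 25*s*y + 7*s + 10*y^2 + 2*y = -35*s^2 + 17*s + 10*y^2 + y*(25*s - 8) - 2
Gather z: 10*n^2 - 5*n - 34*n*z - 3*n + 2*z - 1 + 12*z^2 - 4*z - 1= 10*n^2 - 8*n + 12*z^2 + z*(-34*n - 2) - 2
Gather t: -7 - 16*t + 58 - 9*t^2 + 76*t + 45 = -9*t^2 + 60*t + 96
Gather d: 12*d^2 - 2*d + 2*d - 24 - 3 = 12*d^2 - 27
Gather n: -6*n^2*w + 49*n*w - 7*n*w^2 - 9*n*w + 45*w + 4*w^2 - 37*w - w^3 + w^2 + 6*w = -6*n^2*w + n*(-7*w^2 + 40*w) - w^3 + 5*w^2 + 14*w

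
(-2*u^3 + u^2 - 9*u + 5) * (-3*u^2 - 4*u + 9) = 6*u^5 + 5*u^4 + 5*u^3 + 30*u^2 - 101*u + 45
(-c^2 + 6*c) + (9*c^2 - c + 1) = 8*c^2 + 5*c + 1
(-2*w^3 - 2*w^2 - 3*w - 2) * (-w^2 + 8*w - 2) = 2*w^5 - 14*w^4 - 9*w^3 - 18*w^2 - 10*w + 4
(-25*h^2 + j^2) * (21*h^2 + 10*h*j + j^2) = -525*h^4 - 250*h^3*j - 4*h^2*j^2 + 10*h*j^3 + j^4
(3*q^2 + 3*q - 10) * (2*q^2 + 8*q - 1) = 6*q^4 + 30*q^3 + q^2 - 83*q + 10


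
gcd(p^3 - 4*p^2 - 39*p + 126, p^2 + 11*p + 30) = p + 6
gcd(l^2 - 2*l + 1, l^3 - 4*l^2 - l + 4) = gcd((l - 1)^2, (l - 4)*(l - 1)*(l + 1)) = l - 1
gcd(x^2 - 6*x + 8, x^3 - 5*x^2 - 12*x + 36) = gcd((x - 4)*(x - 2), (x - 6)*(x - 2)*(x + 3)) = x - 2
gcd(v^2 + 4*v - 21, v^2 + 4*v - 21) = v^2 + 4*v - 21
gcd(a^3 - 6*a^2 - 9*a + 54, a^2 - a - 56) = 1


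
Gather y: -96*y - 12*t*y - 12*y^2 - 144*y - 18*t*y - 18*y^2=-30*y^2 + y*(-30*t - 240)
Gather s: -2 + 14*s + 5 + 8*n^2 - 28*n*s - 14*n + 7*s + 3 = 8*n^2 - 14*n + s*(21 - 28*n) + 6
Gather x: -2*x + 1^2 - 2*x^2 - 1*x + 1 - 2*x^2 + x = -4*x^2 - 2*x + 2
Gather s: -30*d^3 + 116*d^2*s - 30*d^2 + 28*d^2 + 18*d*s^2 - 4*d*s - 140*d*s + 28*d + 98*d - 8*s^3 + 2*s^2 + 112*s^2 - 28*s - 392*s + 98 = -30*d^3 - 2*d^2 + 126*d - 8*s^3 + s^2*(18*d + 114) + s*(116*d^2 - 144*d - 420) + 98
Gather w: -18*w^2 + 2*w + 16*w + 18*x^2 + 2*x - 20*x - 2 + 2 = -18*w^2 + 18*w + 18*x^2 - 18*x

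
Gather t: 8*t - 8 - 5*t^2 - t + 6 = -5*t^2 + 7*t - 2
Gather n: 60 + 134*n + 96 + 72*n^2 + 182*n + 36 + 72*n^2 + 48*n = 144*n^2 + 364*n + 192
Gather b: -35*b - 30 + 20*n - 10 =-35*b + 20*n - 40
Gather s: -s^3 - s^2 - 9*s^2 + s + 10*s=-s^3 - 10*s^2 + 11*s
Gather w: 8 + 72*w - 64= 72*w - 56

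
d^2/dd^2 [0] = 0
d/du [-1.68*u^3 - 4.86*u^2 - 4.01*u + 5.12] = -5.04*u^2 - 9.72*u - 4.01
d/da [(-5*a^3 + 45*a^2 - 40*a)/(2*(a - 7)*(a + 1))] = 5*(-a^4 + 12*a^3 - 25*a^2 - 126*a + 56)/(2*(a^4 - 12*a^3 + 22*a^2 + 84*a + 49))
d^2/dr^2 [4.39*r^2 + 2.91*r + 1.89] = 8.78000000000000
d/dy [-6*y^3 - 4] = -18*y^2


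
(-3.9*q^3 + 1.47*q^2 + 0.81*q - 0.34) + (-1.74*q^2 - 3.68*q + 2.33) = -3.9*q^3 - 0.27*q^2 - 2.87*q + 1.99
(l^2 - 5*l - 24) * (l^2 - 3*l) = l^4 - 8*l^3 - 9*l^2 + 72*l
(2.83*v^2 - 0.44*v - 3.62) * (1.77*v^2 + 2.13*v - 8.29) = 5.0091*v^4 + 5.2491*v^3 - 30.8053*v^2 - 4.063*v + 30.0098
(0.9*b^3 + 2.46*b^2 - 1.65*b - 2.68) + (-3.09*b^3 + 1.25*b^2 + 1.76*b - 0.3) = -2.19*b^3 + 3.71*b^2 + 0.11*b - 2.98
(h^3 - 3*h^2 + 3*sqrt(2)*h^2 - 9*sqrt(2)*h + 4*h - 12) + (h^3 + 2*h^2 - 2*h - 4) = 2*h^3 - h^2 + 3*sqrt(2)*h^2 - 9*sqrt(2)*h + 2*h - 16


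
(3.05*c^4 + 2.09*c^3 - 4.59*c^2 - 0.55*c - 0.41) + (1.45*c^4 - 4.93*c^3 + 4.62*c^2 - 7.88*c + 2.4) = 4.5*c^4 - 2.84*c^3 + 0.0300000000000002*c^2 - 8.43*c + 1.99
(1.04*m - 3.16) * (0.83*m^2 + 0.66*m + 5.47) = 0.8632*m^3 - 1.9364*m^2 + 3.6032*m - 17.2852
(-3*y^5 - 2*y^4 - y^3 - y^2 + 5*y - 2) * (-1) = 3*y^5 + 2*y^4 + y^3 + y^2 - 5*y + 2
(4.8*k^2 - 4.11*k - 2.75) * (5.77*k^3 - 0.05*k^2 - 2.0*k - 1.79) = 27.696*k^5 - 23.9547*k^4 - 25.262*k^3 - 0.234500000000001*k^2 + 12.8569*k + 4.9225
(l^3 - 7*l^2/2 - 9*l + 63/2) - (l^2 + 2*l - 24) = l^3 - 9*l^2/2 - 11*l + 111/2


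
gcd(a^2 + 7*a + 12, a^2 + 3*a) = a + 3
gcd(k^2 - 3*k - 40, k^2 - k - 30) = k + 5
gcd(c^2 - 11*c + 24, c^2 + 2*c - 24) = 1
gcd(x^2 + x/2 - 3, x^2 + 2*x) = x + 2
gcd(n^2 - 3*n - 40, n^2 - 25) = n + 5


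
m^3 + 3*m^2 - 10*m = m*(m - 2)*(m + 5)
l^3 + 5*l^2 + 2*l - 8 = (l - 1)*(l + 2)*(l + 4)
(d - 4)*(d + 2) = d^2 - 2*d - 8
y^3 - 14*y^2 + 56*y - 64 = (y - 8)*(y - 4)*(y - 2)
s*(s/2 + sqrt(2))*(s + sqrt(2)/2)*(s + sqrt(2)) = s^4/2 + 7*sqrt(2)*s^3/4 + 7*s^2/2 + sqrt(2)*s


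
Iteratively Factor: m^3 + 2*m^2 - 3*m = (m - 1)*(m^2 + 3*m) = m*(m - 1)*(m + 3)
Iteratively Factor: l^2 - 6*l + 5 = (l - 1)*(l - 5)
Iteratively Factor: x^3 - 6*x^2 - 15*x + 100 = (x - 5)*(x^2 - x - 20) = (x - 5)*(x + 4)*(x - 5)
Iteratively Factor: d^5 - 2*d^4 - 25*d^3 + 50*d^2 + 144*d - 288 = (d - 4)*(d^4 + 2*d^3 - 17*d^2 - 18*d + 72) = (d - 4)*(d + 3)*(d^3 - d^2 - 14*d + 24) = (d - 4)*(d - 3)*(d + 3)*(d^2 + 2*d - 8) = (d - 4)*(d - 3)*(d - 2)*(d + 3)*(d + 4)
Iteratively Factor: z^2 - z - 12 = (z + 3)*(z - 4)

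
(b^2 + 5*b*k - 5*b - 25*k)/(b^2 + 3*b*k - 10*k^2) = (b - 5)/(b - 2*k)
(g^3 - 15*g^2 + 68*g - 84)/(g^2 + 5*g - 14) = (g^2 - 13*g + 42)/(g + 7)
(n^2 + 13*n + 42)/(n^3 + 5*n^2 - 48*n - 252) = (n + 7)/(n^2 - n - 42)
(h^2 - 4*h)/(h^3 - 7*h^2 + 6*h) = (h - 4)/(h^2 - 7*h + 6)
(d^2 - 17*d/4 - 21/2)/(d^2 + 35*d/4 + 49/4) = (d - 6)/(d + 7)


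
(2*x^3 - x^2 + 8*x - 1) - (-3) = 2*x^3 - x^2 + 8*x + 2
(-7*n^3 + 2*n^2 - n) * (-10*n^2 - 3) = 70*n^5 - 20*n^4 + 31*n^3 - 6*n^2 + 3*n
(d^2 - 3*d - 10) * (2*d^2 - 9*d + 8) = 2*d^4 - 15*d^3 + 15*d^2 + 66*d - 80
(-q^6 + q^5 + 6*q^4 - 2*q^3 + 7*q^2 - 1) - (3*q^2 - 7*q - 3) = -q^6 + q^5 + 6*q^4 - 2*q^3 + 4*q^2 + 7*q + 2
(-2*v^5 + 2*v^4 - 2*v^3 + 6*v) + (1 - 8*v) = -2*v^5 + 2*v^4 - 2*v^3 - 2*v + 1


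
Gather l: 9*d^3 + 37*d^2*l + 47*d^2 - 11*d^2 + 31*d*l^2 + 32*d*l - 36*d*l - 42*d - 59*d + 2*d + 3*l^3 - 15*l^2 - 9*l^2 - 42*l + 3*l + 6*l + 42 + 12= 9*d^3 + 36*d^2 - 99*d + 3*l^3 + l^2*(31*d - 24) + l*(37*d^2 - 4*d - 33) + 54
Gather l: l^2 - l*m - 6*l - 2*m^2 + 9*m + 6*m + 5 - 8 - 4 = l^2 + l*(-m - 6) - 2*m^2 + 15*m - 7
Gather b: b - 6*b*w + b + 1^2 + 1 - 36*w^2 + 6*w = b*(2 - 6*w) - 36*w^2 + 6*w + 2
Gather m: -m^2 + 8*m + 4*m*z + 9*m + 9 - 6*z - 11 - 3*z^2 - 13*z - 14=-m^2 + m*(4*z + 17) - 3*z^2 - 19*z - 16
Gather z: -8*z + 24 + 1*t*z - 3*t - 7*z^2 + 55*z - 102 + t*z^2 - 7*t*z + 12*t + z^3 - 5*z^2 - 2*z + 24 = 9*t + z^3 + z^2*(t - 12) + z*(45 - 6*t) - 54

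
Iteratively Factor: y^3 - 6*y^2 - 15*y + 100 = (y - 5)*(y^2 - y - 20) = (y - 5)^2*(y + 4)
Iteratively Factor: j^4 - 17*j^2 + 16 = (j + 1)*(j^3 - j^2 - 16*j + 16) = (j - 1)*(j + 1)*(j^2 - 16) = (j - 4)*(j - 1)*(j + 1)*(j + 4)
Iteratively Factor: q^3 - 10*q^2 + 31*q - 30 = (q - 5)*(q^2 - 5*q + 6) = (q - 5)*(q - 3)*(q - 2)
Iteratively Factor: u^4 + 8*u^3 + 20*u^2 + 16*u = (u + 2)*(u^3 + 6*u^2 + 8*u) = (u + 2)*(u + 4)*(u^2 + 2*u) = u*(u + 2)*(u + 4)*(u + 2)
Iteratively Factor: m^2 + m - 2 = (m - 1)*(m + 2)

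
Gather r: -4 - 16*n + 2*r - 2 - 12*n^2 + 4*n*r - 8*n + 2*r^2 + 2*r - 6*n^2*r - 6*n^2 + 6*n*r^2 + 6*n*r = -18*n^2 - 24*n + r^2*(6*n + 2) + r*(-6*n^2 + 10*n + 4) - 6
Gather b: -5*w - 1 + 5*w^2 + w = 5*w^2 - 4*w - 1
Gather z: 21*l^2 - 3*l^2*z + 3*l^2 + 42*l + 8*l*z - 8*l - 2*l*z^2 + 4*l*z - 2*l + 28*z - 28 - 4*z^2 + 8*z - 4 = 24*l^2 + 32*l + z^2*(-2*l - 4) + z*(-3*l^2 + 12*l + 36) - 32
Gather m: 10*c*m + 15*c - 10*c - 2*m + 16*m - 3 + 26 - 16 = 5*c + m*(10*c + 14) + 7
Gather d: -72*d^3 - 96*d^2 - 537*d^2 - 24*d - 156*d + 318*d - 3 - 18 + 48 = -72*d^3 - 633*d^2 + 138*d + 27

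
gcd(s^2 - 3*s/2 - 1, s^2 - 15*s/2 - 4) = s + 1/2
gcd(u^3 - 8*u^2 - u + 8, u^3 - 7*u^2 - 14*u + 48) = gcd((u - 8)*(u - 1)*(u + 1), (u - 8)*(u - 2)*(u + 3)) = u - 8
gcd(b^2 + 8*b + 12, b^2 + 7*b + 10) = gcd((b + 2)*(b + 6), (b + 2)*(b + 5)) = b + 2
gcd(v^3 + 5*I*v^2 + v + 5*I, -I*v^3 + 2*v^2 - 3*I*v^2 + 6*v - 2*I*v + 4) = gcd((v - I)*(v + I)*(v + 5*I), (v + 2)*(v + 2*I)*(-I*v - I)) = 1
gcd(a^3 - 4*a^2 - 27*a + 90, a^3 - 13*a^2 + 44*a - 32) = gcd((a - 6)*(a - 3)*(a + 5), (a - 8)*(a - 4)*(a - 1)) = 1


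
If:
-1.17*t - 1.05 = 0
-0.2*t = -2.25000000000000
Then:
No Solution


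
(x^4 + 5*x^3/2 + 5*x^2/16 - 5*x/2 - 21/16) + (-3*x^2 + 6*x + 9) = x^4 + 5*x^3/2 - 43*x^2/16 + 7*x/2 + 123/16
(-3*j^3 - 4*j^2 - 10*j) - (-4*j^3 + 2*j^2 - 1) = j^3 - 6*j^2 - 10*j + 1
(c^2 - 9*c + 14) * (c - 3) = c^3 - 12*c^2 + 41*c - 42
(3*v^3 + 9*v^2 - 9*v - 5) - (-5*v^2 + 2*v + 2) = 3*v^3 + 14*v^2 - 11*v - 7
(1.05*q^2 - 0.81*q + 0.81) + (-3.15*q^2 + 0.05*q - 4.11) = -2.1*q^2 - 0.76*q - 3.3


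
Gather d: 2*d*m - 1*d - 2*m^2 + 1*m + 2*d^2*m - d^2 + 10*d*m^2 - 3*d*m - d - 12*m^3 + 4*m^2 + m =d^2*(2*m - 1) + d*(10*m^2 - m - 2) - 12*m^3 + 2*m^2 + 2*m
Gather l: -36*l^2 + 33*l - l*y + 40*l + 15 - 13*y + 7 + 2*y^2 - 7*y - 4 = -36*l^2 + l*(73 - y) + 2*y^2 - 20*y + 18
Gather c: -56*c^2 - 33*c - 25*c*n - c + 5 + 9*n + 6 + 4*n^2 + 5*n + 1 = -56*c^2 + c*(-25*n - 34) + 4*n^2 + 14*n + 12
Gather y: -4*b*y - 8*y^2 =-4*b*y - 8*y^2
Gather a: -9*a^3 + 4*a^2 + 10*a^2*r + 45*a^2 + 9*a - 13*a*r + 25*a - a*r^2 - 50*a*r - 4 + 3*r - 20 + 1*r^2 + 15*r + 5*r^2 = -9*a^3 + a^2*(10*r + 49) + a*(-r^2 - 63*r + 34) + 6*r^2 + 18*r - 24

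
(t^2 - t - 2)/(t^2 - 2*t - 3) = (t - 2)/(t - 3)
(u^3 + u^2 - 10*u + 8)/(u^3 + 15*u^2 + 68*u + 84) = (u^3 + u^2 - 10*u + 8)/(u^3 + 15*u^2 + 68*u + 84)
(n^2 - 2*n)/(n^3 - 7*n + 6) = n/(n^2 + 2*n - 3)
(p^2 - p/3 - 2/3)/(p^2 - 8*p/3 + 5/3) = (3*p + 2)/(3*p - 5)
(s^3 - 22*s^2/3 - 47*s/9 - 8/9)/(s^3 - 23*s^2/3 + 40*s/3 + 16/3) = (3*s^2 - 23*s - 8)/(3*(s^2 - 8*s + 16))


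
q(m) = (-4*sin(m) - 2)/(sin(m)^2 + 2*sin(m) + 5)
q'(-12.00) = -0.26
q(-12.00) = -0.65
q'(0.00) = -0.64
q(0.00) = -0.40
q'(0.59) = -0.25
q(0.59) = -0.66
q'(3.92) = 0.72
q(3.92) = 0.20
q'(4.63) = 0.08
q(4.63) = 0.50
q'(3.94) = 0.70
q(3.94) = 0.21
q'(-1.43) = -0.14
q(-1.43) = 0.49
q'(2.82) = 0.41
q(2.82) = -0.57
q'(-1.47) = -0.10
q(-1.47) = 0.49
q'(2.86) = 0.44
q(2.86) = -0.55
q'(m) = (-2*sin(m)*cos(m) - 2*cos(m))*(-4*sin(m) - 2)/(sin(m)^2 + 2*sin(m) + 5)^2 - 4*cos(m)/(sin(m)^2 + 2*sin(m) + 5)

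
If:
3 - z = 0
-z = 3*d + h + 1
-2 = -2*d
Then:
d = 1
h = -7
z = 3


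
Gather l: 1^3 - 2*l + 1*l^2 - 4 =l^2 - 2*l - 3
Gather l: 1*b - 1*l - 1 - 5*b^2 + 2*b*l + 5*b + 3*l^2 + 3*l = -5*b^2 + 6*b + 3*l^2 + l*(2*b + 2) - 1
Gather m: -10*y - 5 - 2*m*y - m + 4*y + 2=m*(-2*y - 1) - 6*y - 3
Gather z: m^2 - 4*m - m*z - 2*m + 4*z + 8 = m^2 - 6*m + z*(4 - m) + 8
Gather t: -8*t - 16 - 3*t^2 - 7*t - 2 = -3*t^2 - 15*t - 18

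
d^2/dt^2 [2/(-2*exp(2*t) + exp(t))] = 2*((2*exp(t) - 1)*(8*exp(t) - 1) - 2*(4*exp(t) - 1)^2)*exp(-t)/(2*exp(t) - 1)^3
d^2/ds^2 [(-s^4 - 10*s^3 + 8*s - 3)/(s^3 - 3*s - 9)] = 6*(-s^6 - 31*s^5 - 195*s^4 - 94*s^3 - 279*s^2 - 837*s - 81)/(s^9 - 9*s^7 - 27*s^6 + 27*s^5 + 162*s^4 + 216*s^3 - 243*s^2 - 729*s - 729)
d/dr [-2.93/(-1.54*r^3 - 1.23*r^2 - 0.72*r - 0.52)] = (-13.5366*r^2 - 7.2078*r - 2.1096)/(1.54*r^3 + 1.23*r^2 + 0.72*r + 0.52)^2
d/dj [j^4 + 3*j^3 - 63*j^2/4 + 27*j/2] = 4*j^3 + 9*j^2 - 63*j/2 + 27/2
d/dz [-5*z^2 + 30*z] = 30 - 10*z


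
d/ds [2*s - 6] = 2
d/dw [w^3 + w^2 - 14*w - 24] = 3*w^2 + 2*w - 14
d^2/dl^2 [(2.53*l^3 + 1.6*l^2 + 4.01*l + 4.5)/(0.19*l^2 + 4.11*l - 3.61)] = (86.735322*l^3 - 217.667838*l^2 + 235.414332*l + 318.898262)/(0.006859*l^6 + 0.445113*l^5 + 9.237534*l^4 + 52.512237*l^3 - 175.513146*l^2 + 160.685793*l - 47.045881)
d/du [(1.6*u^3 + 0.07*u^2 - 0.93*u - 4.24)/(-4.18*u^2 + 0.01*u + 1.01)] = (-6.688*u^4 + 0.032*u^3 + 0.9613*u^2 - 35.305*u - 0.8969)/(17.4724*u^4 - 0.0836*u^3 - 8.4435*u^2 + 0.0202*u + 1.0201)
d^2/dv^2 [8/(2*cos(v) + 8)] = 4*(sin(v)^2 + 4*cos(v) + 1)/(cos(v) + 4)^3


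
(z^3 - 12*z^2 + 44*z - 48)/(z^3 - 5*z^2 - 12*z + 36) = (z - 4)/(z + 3)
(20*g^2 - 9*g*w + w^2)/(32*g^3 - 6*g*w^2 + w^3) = (-5*g + w)/(-8*g^2 - 2*g*w + w^2)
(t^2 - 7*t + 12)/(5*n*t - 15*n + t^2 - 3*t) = (t - 4)/(5*n + t)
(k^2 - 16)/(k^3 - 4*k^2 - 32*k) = (k - 4)/(k*(k - 8))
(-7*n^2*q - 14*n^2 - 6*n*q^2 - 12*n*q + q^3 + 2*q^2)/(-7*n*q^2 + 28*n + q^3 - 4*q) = (n + q)/(q - 2)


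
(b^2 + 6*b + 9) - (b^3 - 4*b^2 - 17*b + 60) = -b^3 + 5*b^2 + 23*b - 51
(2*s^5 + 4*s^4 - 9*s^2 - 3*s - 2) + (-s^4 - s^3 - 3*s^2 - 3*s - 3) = 2*s^5 + 3*s^4 - s^3 - 12*s^2 - 6*s - 5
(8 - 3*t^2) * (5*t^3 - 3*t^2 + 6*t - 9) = -15*t^5 + 9*t^4 + 22*t^3 + 3*t^2 + 48*t - 72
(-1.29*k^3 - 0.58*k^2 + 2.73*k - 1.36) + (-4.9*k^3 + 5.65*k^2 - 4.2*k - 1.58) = -6.19*k^3 + 5.07*k^2 - 1.47*k - 2.94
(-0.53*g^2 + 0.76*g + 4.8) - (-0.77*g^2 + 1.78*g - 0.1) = 0.24*g^2 - 1.02*g + 4.9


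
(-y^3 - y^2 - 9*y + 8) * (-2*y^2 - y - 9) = 2*y^5 + 3*y^4 + 28*y^3 + 2*y^2 + 73*y - 72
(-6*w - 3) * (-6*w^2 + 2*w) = 36*w^3 + 6*w^2 - 6*w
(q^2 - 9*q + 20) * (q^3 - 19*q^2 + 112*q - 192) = q^5 - 28*q^4 + 303*q^3 - 1580*q^2 + 3968*q - 3840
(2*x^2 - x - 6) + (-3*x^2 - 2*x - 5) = -x^2 - 3*x - 11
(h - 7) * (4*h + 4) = 4*h^2 - 24*h - 28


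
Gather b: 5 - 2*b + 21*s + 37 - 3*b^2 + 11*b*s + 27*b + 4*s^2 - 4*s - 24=-3*b^2 + b*(11*s + 25) + 4*s^2 + 17*s + 18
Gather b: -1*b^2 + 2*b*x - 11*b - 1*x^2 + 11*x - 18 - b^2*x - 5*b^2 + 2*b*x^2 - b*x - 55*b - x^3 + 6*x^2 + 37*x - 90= b^2*(-x - 6) + b*(2*x^2 + x - 66) - x^3 + 5*x^2 + 48*x - 108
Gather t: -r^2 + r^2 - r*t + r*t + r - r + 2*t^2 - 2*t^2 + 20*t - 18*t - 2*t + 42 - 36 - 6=0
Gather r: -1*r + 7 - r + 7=14 - 2*r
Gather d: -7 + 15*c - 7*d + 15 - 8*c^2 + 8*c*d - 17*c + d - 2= -8*c^2 - 2*c + d*(8*c - 6) + 6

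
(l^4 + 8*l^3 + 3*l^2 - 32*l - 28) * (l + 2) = l^5 + 10*l^4 + 19*l^3 - 26*l^2 - 92*l - 56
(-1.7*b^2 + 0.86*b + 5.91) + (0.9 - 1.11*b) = -1.7*b^2 - 0.25*b + 6.81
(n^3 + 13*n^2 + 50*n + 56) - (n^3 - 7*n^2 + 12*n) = 20*n^2 + 38*n + 56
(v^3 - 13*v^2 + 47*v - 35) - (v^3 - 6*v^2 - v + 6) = -7*v^2 + 48*v - 41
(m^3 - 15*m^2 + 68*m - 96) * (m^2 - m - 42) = m^5 - 16*m^4 + 41*m^3 + 466*m^2 - 2760*m + 4032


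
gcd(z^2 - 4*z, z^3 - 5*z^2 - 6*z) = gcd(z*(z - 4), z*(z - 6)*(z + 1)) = z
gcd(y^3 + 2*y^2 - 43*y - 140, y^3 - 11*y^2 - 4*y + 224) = y^2 - 3*y - 28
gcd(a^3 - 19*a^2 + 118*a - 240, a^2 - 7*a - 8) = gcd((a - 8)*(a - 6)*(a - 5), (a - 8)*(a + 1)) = a - 8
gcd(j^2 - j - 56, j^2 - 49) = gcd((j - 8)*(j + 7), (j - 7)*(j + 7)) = j + 7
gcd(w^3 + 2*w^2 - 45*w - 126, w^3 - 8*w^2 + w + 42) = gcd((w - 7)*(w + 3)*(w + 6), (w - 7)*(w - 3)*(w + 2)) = w - 7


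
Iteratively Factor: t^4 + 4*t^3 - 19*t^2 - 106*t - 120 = (t + 3)*(t^3 + t^2 - 22*t - 40) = (t + 3)*(t + 4)*(t^2 - 3*t - 10) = (t - 5)*(t + 3)*(t + 4)*(t + 2)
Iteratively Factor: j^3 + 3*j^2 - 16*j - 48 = (j + 3)*(j^2 - 16) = (j + 3)*(j + 4)*(j - 4)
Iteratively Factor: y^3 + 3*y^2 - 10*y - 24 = (y + 4)*(y^2 - y - 6) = (y + 2)*(y + 4)*(y - 3)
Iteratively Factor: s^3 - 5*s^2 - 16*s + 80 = (s - 5)*(s^2 - 16) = (s - 5)*(s + 4)*(s - 4)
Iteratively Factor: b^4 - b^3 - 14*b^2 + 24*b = (b + 4)*(b^3 - 5*b^2 + 6*b) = (b - 2)*(b + 4)*(b^2 - 3*b) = b*(b - 2)*(b + 4)*(b - 3)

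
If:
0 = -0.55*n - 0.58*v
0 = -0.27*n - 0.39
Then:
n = -1.44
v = 1.37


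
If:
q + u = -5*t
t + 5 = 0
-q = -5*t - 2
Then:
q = -23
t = -5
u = 48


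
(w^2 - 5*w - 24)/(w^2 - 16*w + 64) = (w + 3)/(w - 8)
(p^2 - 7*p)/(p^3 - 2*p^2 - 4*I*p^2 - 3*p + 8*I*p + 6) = p*(p - 7)/(p^3 - 2*p^2*(1 + 2*I) + p*(-3 + 8*I) + 6)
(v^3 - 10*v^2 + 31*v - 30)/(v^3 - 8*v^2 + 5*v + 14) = (v^2 - 8*v + 15)/(v^2 - 6*v - 7)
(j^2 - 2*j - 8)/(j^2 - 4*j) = (j + 2)/j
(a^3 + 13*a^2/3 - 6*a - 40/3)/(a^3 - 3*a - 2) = (3*a^2 + 19*a + 20)/(3*(a^2 + 2*a + 1))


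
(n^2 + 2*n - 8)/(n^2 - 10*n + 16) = (n + 4)/(n - 8)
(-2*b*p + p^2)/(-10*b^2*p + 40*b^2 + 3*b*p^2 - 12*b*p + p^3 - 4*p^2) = p/(5*b*p - 20*b + p^2 - 4*p)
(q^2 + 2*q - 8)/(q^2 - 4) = (q + 4)/(q + 2)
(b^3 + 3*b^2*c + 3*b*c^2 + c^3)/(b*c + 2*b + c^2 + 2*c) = (b^2 + 2*b*c + c^2)/(c + 2)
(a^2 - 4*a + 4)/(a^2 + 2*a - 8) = (a - 2)/(a + 4)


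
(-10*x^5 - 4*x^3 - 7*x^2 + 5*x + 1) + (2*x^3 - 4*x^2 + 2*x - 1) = -10*x^5 - 2*x^3 - 11*x^2 + 7*x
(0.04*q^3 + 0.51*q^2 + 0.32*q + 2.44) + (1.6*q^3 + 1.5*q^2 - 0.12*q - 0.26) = 1.64*q^3 + 2.01*q^2 + 0.2*q + 2.18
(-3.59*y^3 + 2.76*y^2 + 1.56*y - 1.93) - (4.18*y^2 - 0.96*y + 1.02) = -3.59*y^3 - 1.42*y^2 + 2.52*y - 2.95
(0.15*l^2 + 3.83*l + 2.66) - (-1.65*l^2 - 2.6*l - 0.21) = 1.8*l^2 + 6.43*l + 2.87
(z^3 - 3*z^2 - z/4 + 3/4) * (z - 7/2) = z^4 - 13*z^3/2 + 41*z^2/4 + 13*z/8 - 21/8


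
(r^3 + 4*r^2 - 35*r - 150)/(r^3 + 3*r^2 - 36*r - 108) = (r^2 + 10*r + 25)/(r^2 + 9*r + 18)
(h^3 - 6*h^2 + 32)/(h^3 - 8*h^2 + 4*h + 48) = (h - 4)/(h - 6)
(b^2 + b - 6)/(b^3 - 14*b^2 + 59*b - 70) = (b + 3)/(b^2 - 12*b + 35)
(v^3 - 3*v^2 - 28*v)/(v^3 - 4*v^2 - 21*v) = (v + 4)/(v + 3)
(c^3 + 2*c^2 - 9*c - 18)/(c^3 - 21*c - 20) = (-c^3 - 2*c^2 + 9*c + 18)/(-c^3 + 21*c + 20)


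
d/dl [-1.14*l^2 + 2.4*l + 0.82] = 2.4 - 2.28*l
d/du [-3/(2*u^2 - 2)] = 3*u/(u^2 - 1)^2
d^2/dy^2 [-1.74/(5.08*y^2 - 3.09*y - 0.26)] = (-89.806272*y^2 + 54.626256*y + 1.74*(10.16*y - 3.09)*(20.32*y - 6.18) + 4.596384)/(-5.08*y^2 + 3.09*y + 0.26)^3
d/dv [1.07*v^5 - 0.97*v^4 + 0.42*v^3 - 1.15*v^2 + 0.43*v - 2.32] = 5.35*v^4 - 3.88*v^3 + 1.26*v^2 - 2.3*v + 0.43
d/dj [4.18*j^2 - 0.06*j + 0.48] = 8.36*j - 0.06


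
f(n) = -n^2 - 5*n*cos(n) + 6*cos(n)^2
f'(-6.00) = -4.40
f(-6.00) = -1.66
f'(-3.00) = 11.39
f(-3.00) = -17.97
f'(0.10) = -6.32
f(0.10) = 5.43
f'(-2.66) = 10.99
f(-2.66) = -14.15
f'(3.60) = -15.44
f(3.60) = 8.01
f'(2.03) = 12.02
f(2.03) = 1.56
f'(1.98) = 11.49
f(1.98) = 0.97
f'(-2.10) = 10.56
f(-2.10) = -8.18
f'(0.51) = -9.25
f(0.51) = 2.08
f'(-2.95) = 11.37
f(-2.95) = -17.40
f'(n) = 5*n*sin(n) - 2*n - 12*sin(n)*cos(n) - 5*cos(n)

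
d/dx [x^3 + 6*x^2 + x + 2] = 3*x^2 + 12*x + 1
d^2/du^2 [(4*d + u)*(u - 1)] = 2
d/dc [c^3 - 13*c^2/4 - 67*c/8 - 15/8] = 3*c^2 - 13*c/2 - 67/8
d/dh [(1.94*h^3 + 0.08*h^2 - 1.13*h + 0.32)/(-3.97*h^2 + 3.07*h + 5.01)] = (-7.7018*h^4 + 11.9116*h^3 + 24.9177*h^2 + 3.3424*h - 6.6437)/(15.7609*h^4 - 24.3758*h^3 - 30.3545*h^2 + 30.7614*h + 25.1001)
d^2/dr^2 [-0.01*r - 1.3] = 0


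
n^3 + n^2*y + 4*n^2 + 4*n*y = n*(n + 4)*(n + y)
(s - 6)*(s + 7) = s^2 + s - 42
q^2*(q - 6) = q^3 - 6*q^2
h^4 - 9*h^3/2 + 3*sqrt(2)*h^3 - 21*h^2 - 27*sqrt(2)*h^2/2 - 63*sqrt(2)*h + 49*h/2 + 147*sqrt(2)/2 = (h - 7)*(h - 1)*(h + 7/2)*(h + 3*sqrt(2))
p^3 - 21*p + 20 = (p - 4)*(p - 1)*(p + 5)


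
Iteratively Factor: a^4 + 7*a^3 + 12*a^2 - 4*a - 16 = (a + 2)*(a^3 + 5*a^2 + 2*a - 8) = (a + 2)^2*(a^2 + 3*a - 4) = (a + 2)^2*(a + 4)*(a - 1)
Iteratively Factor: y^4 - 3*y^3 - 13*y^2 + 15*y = (y - 1)*(y^3 - 2*y^2 - 15*y) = y*(y - 1)*(y^2 - 2*y - 15) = y*(y - 1)*(y + 3)*(y - 5)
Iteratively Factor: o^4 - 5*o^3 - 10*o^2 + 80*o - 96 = (o - 4)*(o^3 - o^2 - 14*o + 24) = (o - 4)*(o - 3)*(o^2 + 2*o - 8) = (o - 4)*(o - 3)*(o - 2)*(o + 4)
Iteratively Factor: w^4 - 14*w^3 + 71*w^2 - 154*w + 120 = (w - 3)*(w^3 - 11*w^2 + 38*w - 40) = (w - 4)*(w - 3)*(w^2 - 7*w + 10) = (w - 5)*(w - 4)*(w - 3)*(w - 2)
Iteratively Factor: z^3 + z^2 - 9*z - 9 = (z - 3)*(z^2 + 4*z + 3) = (z - 3)*(z + 1)*(z + 3)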